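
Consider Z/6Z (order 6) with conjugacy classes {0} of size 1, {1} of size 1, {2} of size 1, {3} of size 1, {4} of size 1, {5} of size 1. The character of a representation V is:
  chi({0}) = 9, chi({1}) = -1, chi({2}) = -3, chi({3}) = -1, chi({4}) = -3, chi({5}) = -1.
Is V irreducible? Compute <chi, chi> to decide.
Not irreducible (reducible): <chi, chi> = 17 > 1.

Justification: <chi, chi> = (1/|G|) sum_C |C| * |chi(C)|^2 = (1/6)[1*|9|^2 + 1*|-1|^2 + 1*|-3|^2 + 1*|-1|^2 + 1*|-3|^2 + 1*|-1|^2]
  = (1/6)[(81) + (1) + (9) + (1) + (9) + (1)] = 102/6 = 17.
(Exp terms are combined using exp(i*s)*conj(exp(i*t)) = exp(i*(s-t)), and sums of them are collapsed using the identity that for every m > 1 the m distinct m-th roots of unity sum to 0, e.g. 1 + exp(2*I*pi/3) + exp(-2*I*pi/3) = 0.)
A character is irreducible iff <chi, chi> = 1, so this representation is reducible.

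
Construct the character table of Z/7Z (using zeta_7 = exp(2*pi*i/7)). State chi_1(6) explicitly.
Character table of Z/7Z (irreps indexed chi_0,...,chi_6 with chi_k(m) = zeta_7^(k*m), zeta_7 = exp(2*pi*i/7)):
  irrep \ class  {0} (size 1)  {1} (size 1)    {2} (size 1)    {3} (size 1)    {4} (size 1)    {5} (size 1)    {6} (size 1)  
  chi_0          1             1               1               1               1               1               1             
  chi_1          1             exp(2*I*pi/7)   exp(4*I*pi/7)   exp(6*I*pi/7)   exp(-6*I*pi/7)  exp(-4*I*pi/7)  exp(-2*I*pi/7)
  chi_2          1             exp(4*I*pi/7)   exp(-6*I*pi/7)  exp(-2*I*pi/7)  exp(2*I*pi/7)   exp(6*I*pi/7)   exp(-4*I*pi/7)
  chi_3          1             exp(6*I*pi/7)   exp(-2*I*pi/7)  exp(4*I*pi/7)   exp(-4*I*pi/7)  exp(2*I*pi/7)   exp(-6*I*pi/7)
  chi_4          1             exp(-6*I*pi/7)  exp(2*I*pi/7)   exp(-4*I*pi/7)  exp(4*I*pi/7)   exp(-2*I*pi/7)  exp(6*I*pi/7) 
  chi_5          1             exp(-4*I*pi/7)  exp(6*I*pi/7)   exp(2*I*pi/7)   exp(-2*I*pi/7)  exp(-6*I*pi/7)  exp(4*I*pi/7) 
  chi_6          1             exp(-2*I*pi/7)  exp(-4*I*pi/7)  exp(-6*I*pi/7)  exp(6*I*pi/7)   exp(4*I*pi/7)   exp(2*I*pi/7) 

Spot check: chi_1(6) = zeta_7^(1*6) = zeta_7^6 = exp(-2*I*pi/7).

Why: Z/7Z is abelian, so all 7 irreducible complex representations are 1-dimensional. They are given by chi_k(m) = zeta_7^(k*m) for k = 0,...,6. Row orthogonality: sum_m chi_k(m) conj(chi_l(m)) = 7 * [k = l].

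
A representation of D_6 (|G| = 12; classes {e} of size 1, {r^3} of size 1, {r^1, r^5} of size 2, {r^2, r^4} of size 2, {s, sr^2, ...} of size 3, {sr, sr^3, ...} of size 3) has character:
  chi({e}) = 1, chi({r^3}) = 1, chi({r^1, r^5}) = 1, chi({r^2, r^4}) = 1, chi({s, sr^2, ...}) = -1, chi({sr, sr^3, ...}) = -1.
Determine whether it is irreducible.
Irreducible: <chi, chi> = 1.

Why: <chi, chi> = (1/|G|) sum_C |C| * |chi(C)|^2 = (1/12)[1*|1|^2 + 1*|1|^2 + 2*|1|^2 + 2*|1|^2 + 3*|-1|^2 + 3*|-1|^2]
  = (1/12)[(1) + (1) + (2) + (2) + (3) + (3)] = 12/12 = 1.
A character is irreducible iff <chi, chi> = 1, so this representation is irreducible.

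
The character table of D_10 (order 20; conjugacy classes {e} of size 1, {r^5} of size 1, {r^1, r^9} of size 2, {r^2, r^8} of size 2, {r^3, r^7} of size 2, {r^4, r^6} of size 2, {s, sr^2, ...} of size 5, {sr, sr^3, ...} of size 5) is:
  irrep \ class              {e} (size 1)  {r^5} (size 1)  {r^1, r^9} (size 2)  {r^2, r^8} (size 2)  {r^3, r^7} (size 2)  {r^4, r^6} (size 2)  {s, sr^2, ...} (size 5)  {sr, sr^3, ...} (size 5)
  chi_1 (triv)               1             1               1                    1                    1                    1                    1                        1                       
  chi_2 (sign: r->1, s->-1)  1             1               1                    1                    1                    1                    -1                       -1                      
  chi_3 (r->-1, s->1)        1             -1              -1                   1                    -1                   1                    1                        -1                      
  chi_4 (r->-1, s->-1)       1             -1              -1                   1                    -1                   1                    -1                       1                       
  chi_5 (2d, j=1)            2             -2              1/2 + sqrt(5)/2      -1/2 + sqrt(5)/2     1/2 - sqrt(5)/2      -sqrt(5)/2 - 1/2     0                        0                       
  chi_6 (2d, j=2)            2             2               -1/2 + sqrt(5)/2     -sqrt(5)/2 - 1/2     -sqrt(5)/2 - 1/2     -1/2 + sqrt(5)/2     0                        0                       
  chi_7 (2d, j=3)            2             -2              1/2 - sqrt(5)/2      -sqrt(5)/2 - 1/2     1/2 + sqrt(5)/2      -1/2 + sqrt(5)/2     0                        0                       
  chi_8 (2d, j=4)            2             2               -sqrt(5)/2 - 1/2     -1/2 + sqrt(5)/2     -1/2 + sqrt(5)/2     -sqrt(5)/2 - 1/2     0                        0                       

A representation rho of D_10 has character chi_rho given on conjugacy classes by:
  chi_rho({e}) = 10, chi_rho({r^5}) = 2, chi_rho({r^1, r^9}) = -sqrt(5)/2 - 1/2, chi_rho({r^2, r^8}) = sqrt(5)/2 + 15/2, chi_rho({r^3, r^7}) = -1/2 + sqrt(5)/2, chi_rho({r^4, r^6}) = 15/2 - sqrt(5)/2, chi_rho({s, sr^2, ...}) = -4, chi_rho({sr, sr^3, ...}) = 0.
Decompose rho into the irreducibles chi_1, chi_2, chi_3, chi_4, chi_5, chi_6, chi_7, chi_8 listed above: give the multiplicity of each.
Multiplicities: chi_1: 1, chi_2: 3, chi_3: 1, chi_4: 3, chi_5: 0, chi_6: 0, chi_7: 0, chi_8: 1.

Details: Use <chi_rho, chi> = (1/|G|) sum_C |C| * chi_rho(C) * conj(chi(C)) with |G| = 20 for each irreducible chi in the table:
  <chi_rho, chi_1> = (1/20)[1*(10)*conj(1) + 1*(2)*conj(1) + 2*(-sqrt(5)/2 - 1/2)*conj(1) + 2*(sqrt(5)/2 + 15/2)*conj(1) + 2*(-1/2 + sqrt(5)/2)*conj(1) + 2*(15/2 - sqrt(5)/2)*conj(1) + 5*(-4)*conj(1) + 5*(0)*conj(1)]
      = (1/20)[(10) + (2) + (-sqrt(5) - 1) + (sqrt(5) + 15) + (-1 + sqrt(5)) + (15 - sqrt(5)) + (-20) + (0)] = 20/20 = 1
  <chi_rho, chi_2> = (1/20)[1*(10)*conj(1) + 1*(2)*conj(1) + 2*(-sqrt(5)/2 - 1/2)*conj(1) + 2*(sqrt(5)/2 + 15/2)*conj(1) + 2*(-1/2 + sqrt(5)/2)*conj(1) + 2*(15/2 - sqrt(5)/2)*conj(1) + 5*(-4)*conj(-1) + 5*(0)*conj(-1)]
      = (1/20)[(10) + (2) + (-sqrt(5) - 1) + (sqrt(5) + 15) + (-1 + sqrt(5)) + (15 - sqrt(5)) + (20) + (0)] = 60/20 = 3
  <chi_rho, chi_3> = (1/20)[1*(10)*conj(1) + 1*(2)*conj(-1) + 2*(-sqrt(5)/2 - 1/2)*conj(-1) + 2*(sqrt(5)/2 + 15/2)*conj(1) + 2*(-1/2 + sqrt(5)/2)*conj(-1) + 2*(15/2 - sqrt(5)/2)*conj(1) + 5*(-4)*conj(1) + 5*(0)*conj(-1)]
      = (1/20)[(10) + (-2) + (1 + sqrt(5)) + (sqrt(5) + 15) + (1 - sqrt(5)) + (15 - sqrt(5)) + (-20) + (0)] = 20/20 = 1
  <chi_rho, chi_4> = (1/20)[1*(10)*conj(1) + 1*(2)*conj(-1) + 2*(-sqrt(5)/2 - 1/2)*conj(-1) + 2*(sqrt(5)/2 + 15/2)*conj(1) + 2*(-1/2 + sqrt(5)/2)*conj(-1) + 2*(15/2 - sqrt(5)/2)*conj(1) + 5*(-4)*conj(-1) + 5*(0)*conj(1)]
      = (1/20)[(10) + (-2) + (1 + sqrt(5)) + (sqrt(5) + 15) + (1 - sqrt(5)) + (15 - sqrt(5)) + (20) + (0)] = 60/20 = 3
  <chi_rho, chi_5> = (1/20)[1*(10)*conj(2) + 1*(2)*conj(-2) + 2*(-sqrt(5)/2 - 1/2)*conj(1/2 + sqrt(5)/2) + 2*(sqrt(5)/2 + 15/2)*conj(-1/2 + sqrt(5)/2) + 2*(-1/2 + sqrt(5)/2)*conj(1/2 - sqrt(5)/2) + 2*(15/2 - sqrt(5)/2)*conj(-sqrt(5)/2 - 1/2) + 5*(-4)*conj(0) + 5*(0)*conj(0)]
      = (1/20)[(20) + (-4) + (-3 - sqrt(5)) + (-5 + 7*sqrt(5)) + (-3 + sqrt(5)) + (-7*sqrt(5) - 5) + (0) + (0)] = 0/20 = 0
  <chi_rho, chi_6> = (1/20)[1*(10)*conj(2) + 1*(2)*conj(2) + 2*(-sqrt(5)/2 - 1/2)*conj(-1/2 + sqrt(5)/2) + 2*(sqrt(5)/2 + 15/2)*conj(-sqrt(5)/2 - 1/2) + 2*(-1/2 + sqrt(5)/2)*conj(-sqrt(5)/2 - 1/2) + 2*(15/2 - sqrt(5)/2)*conj(-1/2 + sqrt(5)/2) + 5*(-4)*conj(0) + 5*(0)*conj(0)]
      = (1/20)[(20) + (4) + (-2) + (-8*sqrt(5) - 10) + (-2) + (-10 + 8*sqrt(5)) + (0) + (0)] = 0/20 = 0
  <chi_rho, chi_7> = (1/20)[1*(10)*conj(2) + 1*(2)*conj(-2) + 2*(-sqrt(5)/2 - 1/2)*conj(1/2 - sqrt(5)/2) + 2*(sqrt(5)/2 + 15/2)*conj(-sqrt(5)/2 - 1/2) + 2*(-1/2 + sqrt(5)/2)*conj(1/2 + sqrt(5)/2) + 2*(15/2 - sqrt(5)/2)*conj(-1/2 + sqrt(5)/2) + 5*(-4)*conj(0) + 5*(0)*conj(0)]
      = (1/20)[(20) + (-4) + (2) + (-8*sqrt(5) - 10) + (2) + (-10 + 8*sqrt(5)) + (0) + (0)] = 0/20 = 0
  <chi_rho, chi_8> = (1/20)[1*(10)*conj(2) + 1*(2)*conj(2) + 2*(-sqrt(5)/2 - 1/2)*conj(-sqrt(5)/2 - 1/2) + 2*(sqrt(5)/2 + 15/2)*conj(-1/2 + sqrt(5)/2) + 2*(-1/2 + sqrt(5)/2)*conj(-1/2 + sqrt(5)/2) + 2*(15/2 - sqrt(5)/2)*conj(-sqrt(5)/2 - 1/2) + 5*(-4)*conj(0) + 5*(0)*conj(0)]
      = (1/20)[(20) + (4) + (sqrt(5) + 3) + (-5 + 7*sqrt(5)) + (3 - sqrt(5)) + (-7*sqrt(5) - 5) + (0) + (0)] = 20/20 = 1
Dimension check: dim(rho) = sum (mult * dim) = 1*1 + 3*1 + 1*1 + 3*1 + 0*2 + 0*2 + 0*2 + 1*2 = 10 = chi_rho(e) = 10.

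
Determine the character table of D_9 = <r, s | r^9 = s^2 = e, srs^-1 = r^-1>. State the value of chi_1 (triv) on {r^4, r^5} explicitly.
Conjugacy classes: {e} of size 1, {r^1, r^8} of size 2, {r^2, r^7} of size 2, {r^3, r^6} of size 2, {r^4, r^5} of size 2, {s, sr, ..., sr^8} of size 9.
Character table:
  irrep \ class              {e} (size 1)  {r^1, r^8} (size 2)  {r^2, r^7} (size 2)  {r^3, r^6} (size 2)  {r^4, r^5} (size 2)  {s, sr, ..., sr^8} (size 9)
  chi_1 (triv)               1             1                    1                    1                    1                    1                          
  chi_2 (sign: r->1, s->-1)  1             1                    1                    1                    1                    -1                         
  chi_3 (2d, j=1)            2             2*cos(2*pi/9)        2*cos(4*pi/9)        -1                   -2*cos(pi/9)         0                          
  chi_4 (2d, j=2)            2             2*cos(4*pi/9)        -2*cos(pi/9)         -1                   2*cos(2*pi/9)        0                          
  chi_5 (2d, j=3)            2             -1                   -1                   2                    -1                   0                          
  chi_6 (2d, j=4)            2             -2*cos(pi/9)         2*cos(2*pi/9)        -1                   2*cos(4*pi/9)        0                          

Spot check: chi_1 (triv) on {r^4, r^5} = 1.

Derivation: D_9 has order 2*9 = 18 with 6 conjugacy classes, hence 6 irreducibles. Sum of squared dims 1 + 1 + 4 + 4 + 4 + 4 = 18 = |G|. Linear characters come from the abelianisation; the 2-dimensional irreps have character r^k -> 2*cos(2*pi*j*k/9), reflections -> 0.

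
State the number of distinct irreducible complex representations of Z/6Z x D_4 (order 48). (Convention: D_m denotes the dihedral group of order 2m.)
30

The number of irreducible complex representations of a finite group equals its number of conjugacy classes. For a direct product, #classes(G x H) = #classes(G) * #classes(H). Z/6Z has 6 classes (abelian), D_4 has 5 classes, so 6 * 5 = 30, so Z/6Z x D_4 (order 48) has exactly 30 irreducible complex representations.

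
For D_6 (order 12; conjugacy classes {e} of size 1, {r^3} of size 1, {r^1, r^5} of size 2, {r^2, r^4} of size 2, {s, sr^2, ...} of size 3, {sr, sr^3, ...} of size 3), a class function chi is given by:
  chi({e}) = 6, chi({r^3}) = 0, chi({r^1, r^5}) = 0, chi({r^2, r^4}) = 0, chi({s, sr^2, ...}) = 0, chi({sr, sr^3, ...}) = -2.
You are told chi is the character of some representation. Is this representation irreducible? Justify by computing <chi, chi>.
Not irreducible (reducible): <chi, chi> = 4 > 1.

<chi, chi> = (1/|G|) sum_C |C| * |chi(C)|^2 = (1/12)[1*|6|^2 + 1*|0|^2 + 2*|0|^2 + 2*|0|^2 + 3*|0|^2 + 3*|-2|^2]
  = (1/12)[(36) + (0) + (0) + (0) + (0) + (12)] = 48/12 = 4.
A character is irreducible iff <chi, chi> = 1, so this representation is reducible.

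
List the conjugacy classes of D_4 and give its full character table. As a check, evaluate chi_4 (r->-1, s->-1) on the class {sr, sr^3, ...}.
Conjugacy classes: {e} of size 1, {r^2} of size 1, {r^1, r^3} of size 2, {s, sr^2, ...} of size 2, {sr, sr^3, ...} of size 2.
Character table:
  irrep \ class              {e} (size 1)  {r^2} (size 1)  {r^1, r^3} (size 2)  {s, sr^2, ...} (size 2)  {sr, sr^3, ...} (size 2)
  chi_1 (triv)               1             1               1                    1                        1                       
  chi_2 (sign: r->1, s->-1)  1             1               1                    -1                       -1                      
  chi_3 (r->-1, s->1)        1             1               -1                   1                        -1                      
  chi_4 (r->-1, s->-1)       1             1               -1                   -1                       1                       
  chi_5 (2d, j=1)            2             -2              0                    0                        0                       

Spot check: chi_4 (r->-1, s->-1) on {sr, sr^3, ...} = 1.

Details: D_4 has order 2*4 = 8 with 5 conjugacy classes, hence 5 irreducibles. Sum of squared dims 1 + 1 + 1 + 1 + 4 = 8 = |G|. Linear characters come from the abelianisation; the 2-dimensional irreps have character r^k -> 2*cos(2*pi*j*k/4), reflections -> 0.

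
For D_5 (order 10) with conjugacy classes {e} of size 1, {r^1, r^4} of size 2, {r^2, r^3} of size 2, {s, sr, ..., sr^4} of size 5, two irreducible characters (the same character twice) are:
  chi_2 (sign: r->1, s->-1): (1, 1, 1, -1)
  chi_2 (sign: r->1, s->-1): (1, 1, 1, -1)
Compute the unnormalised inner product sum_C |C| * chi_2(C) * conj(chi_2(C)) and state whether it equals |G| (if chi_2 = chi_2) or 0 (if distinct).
Sum = 10 = |G| = 10; so <chi_2, chi_2> = 1 (norm-1 confirms irreducibility).

Justification: Compute term by term over conjugacy classes (|C| * chi_2(C) * conj(chi_2(C))):
  1*(1)*conj(1) + 2*(1)*conj(1) + 2*(1)*conj(1) + 5*(-1)*conj(-1)
  = (1) + (2) + (2) + (5)
  = 10.
Dividing by |G| = 10 gives 10/10 = 1, matching the row-orthogonality relation <chi_2, chi_2> = [chi_2 = chi_2].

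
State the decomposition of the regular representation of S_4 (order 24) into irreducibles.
Each irreducible V_i of dimension d_i appears with multiplicity d_i, i.e. rho_reg = (direct sum over all irreducibles V_i) d_i V_i. The irreducible dimensions for S_4 are 1, 1, 2, 3, 3: 2 irreducibles of dimension 1, each with multiplicity 1; 1 irreducible of dimension 2, with multiplicity 2; 2 irreducibles of dimension 3, each with multiplicity 3. Total dimension 2*1*1 + 1*2*2 + 2*3*3 = 24 = |G|.

Working: General theorem: in the regular representation of a finite group G, each irreducible appears with multiplicity equal to its dimension. Check: dim(rho_reg) = sum d_i^2 = 1 + 1 + 4 + 9 + 9 = 24 = |G|.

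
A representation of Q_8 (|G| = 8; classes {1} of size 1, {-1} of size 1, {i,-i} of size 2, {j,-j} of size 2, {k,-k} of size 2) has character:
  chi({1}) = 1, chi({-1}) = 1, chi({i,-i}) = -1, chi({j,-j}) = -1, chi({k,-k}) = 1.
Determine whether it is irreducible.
Irreducible: <chi, chi> = 1.

Reasoning: <chi, chi> = (1/|G|) sum_C |C| * |chi(C)|^2 = (1/8)[1*|1|^2 + 1*|1|^2 + 2*|-1|^2 + 2*|-1|^2 + 2*|1|^2]
  = (1/8)[(1) + (1) + (2) + (2) + (2)] = 8/8 = 1.
A character is irreducible iff <chi, chi> = 1, so this representation is irreducible.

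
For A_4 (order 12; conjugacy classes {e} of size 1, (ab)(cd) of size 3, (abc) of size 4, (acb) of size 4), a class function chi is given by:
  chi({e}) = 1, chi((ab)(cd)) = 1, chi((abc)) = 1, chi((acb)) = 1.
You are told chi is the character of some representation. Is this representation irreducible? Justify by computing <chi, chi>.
Irreducible: <chi, chi> = 1.

Why: <chi, chi> = (1/|G|) sum_C |C| * |chi(C)|^2 = (1/12)[1*|1|^2 + 3*|1|^2 + 4*|1|^2 + 4*|1|^2]
  = (1/12)[(1) + (3) + (4) + (4)] = 12/12 = 1.
(Exp terms are combined using exp(i*s)*conj(exp(i*t)) = exp(i*(s-t)), and sums of them are collapsed using the identity that for every m > 1 the m distinct m-th roots of unity sum to 0, e.g. 1 + exp(2*I*pi/3) + exp(-2*I*pi/3) = 0.)
A character is irreducible iff <chi, chi> = 1, so this representation is irreducible.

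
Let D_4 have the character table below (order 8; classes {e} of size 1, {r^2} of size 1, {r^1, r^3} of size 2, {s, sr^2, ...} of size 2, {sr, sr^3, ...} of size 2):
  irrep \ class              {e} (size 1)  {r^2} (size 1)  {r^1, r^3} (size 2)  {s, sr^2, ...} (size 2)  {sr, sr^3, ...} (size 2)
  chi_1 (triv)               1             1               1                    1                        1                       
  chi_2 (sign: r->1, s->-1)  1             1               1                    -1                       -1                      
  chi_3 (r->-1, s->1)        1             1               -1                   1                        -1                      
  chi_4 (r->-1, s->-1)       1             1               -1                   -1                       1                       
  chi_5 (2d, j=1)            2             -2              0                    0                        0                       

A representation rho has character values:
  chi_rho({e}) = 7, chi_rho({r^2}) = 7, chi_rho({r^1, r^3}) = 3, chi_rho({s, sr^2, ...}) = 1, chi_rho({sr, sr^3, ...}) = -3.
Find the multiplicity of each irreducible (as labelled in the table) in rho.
Multiplicities: chi_1: 2, chi_2: 3, chi_3: 2, chi_4: 0, chi_5: 0.

Derivation: Use <chi_rho, chi> = (1/|G|) sum_C |C| * chi_rho(C) * conj(chi(C)) with |G| = 8 for each irreducible chi in the table:
  <chi_rho, chi_1> = (1/8)[1*(7)*conj(1) + 1*(7)*conj(1) + 2*(3)*conj(1) + 2*(1)*conj(1) + 2*(-3)*conj(1)]
      = (1/8)[(7) + (7) + (6) + (2) + (-6)] = 16/8 = 2
  <chi_rho, chi_2> = (1/8)[1*(7)*conj(1) + 1*(7)*conj(1) + 2*(3)*conj(1) + 2*(1)*conj(-1) + 2*(-3)*conj(-1)]
      = (1/8)[(7) + (7) + (6) + (-2) + (6)] = 24/8 = 3
  <chi_rho, chi_3> = (1/8)[1*(7)*conj(1) + 1*(7)*conj(1) + 2*(3)*conj(-1) + 2*(1)*conj(1) + 2*(-3)*conj(-1)]
      = (1/8)[(7) + (7) + (-6) + (2) + (6)] = 16/8 = 2
  <chi_rho, chi_4> = (1/8)[1*(7)*conj(1) + 1*(7)*conj(1) + 2*(3)*conj(-1) + 2*(1)*conj(-1) + 2*(-3)*conj(1)]
      = (1/8)[(7) + (7) + (-6) + (-2) + (-6)] = 0/8 = 0
  <chi_rho, chi_5> = (1/8)[1*(7)*conj(2) + 1*(7)*conj(-2) + 2*(3)*conj(0) + 2*(1)*conj(0) + 2*(-3)*conj(0)]
      = (1/8)[(14) + (-14) + (0) + (0) + (0)] = 0/8 = 0
Dimension check: dim(rho) = sum (mult * dim) = 2*1 + 3*1 + 2*1 + 0*1 + 0*2 = 7 = chi_rho(e) = 7.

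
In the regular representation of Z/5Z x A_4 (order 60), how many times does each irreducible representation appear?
Each irreducible V_i of dimension d_i appears with multiplicity d_i, i.e. rho_reg = (direct sum over all irreducibles V_i) d_i V_i. The irreducible dimensions for Z/5Z x A_4 are 1, 1, 1, 1, 1, 1, 1, 1, 1, 1, 1, 1, 1, 1, 1, 3, 3, 3, 3, 3: 15 irreducibles of dimension 1, each with multiplicity 1; 5 irreducibles of dimension 3, each with multiplicity 3. Total dimension 15*1*1 + 5*3*3 = 60 = |G|.

Reasoning: General theorem: in the regular representation of a finite group G, each irreducible appears with multiplicity equal to its dimension. Check: dim(rho_reg) = sum d_i^2 = 1 + 1 + 1 + 1 + 1 + 1 + 1 + 1 + 1 + 1 + 1 + 1 + 1 + 1 + 1 + 9 + 9 + 9 + 9 + 9 = 60 = |G|.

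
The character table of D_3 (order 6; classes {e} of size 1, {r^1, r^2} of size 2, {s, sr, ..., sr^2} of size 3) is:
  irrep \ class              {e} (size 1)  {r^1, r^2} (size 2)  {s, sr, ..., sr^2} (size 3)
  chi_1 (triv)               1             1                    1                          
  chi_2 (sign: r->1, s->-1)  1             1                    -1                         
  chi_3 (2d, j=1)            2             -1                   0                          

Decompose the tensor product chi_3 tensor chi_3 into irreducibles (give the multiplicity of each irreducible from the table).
chi_3 tensor chi_3 = chi_1 + chi_2 + chi_3 (all other irreducibles have multiplicity 0).

Working: The character of a tensor product is the pointwise product (chi_3 * chi_3)(C) = chi_3(C) * chi_3(C):
  {e}: (2)*(2), {r^1, r^2}: (-1)*(-1), {s, sr, ..., sr^2}: (0)*(0)
so (chi_3 * chi_3) takes values
  {e} -> 4, {r^1, r^2} -> 1, {s, sr, ..., sr^2} -> 0.
Now take the inner product of this character with each irreducible chi from the table, <chi_3*chi_3, chi> = (1/6) sum_C |C| (chi_3*chi_3)(C) conj(chi(C)):
  <chi_3*chi_3, chi_1> = (1/6)[1*(4)*conj(1) + 2*(1)*conj(1) + 3*(0)*conj(1)]
      = (1/6)[(4) + (2) + (0)] = 6/6 = 1
  <chi_3*chi_3, chi_2> = (1/6)[1*(4)*conj(1) + 2*(1)*conj(1) + 3*(0)*conj(-1)]
      = (1/6)[(4) + (2) + (0)] = 6/6 = 1
  <chi_3*chi_3, chi_3> = (1/6)[1*(4)*conj(2) + 2*(1)*conj(-1) + 3*(0)*conj(0)]
      = (1/6)[(8) + (-2) + (0)] = 6/6 = 1
Hence the multiplicities are chi_1: 1, chi_2: 1, chi_3: 1. Dimension check: dim(chi_3)*dim(chi_3) = 2*2 = 4 and sum (mult * dim) = 1*1 + 1*1 + 1*2 = 4.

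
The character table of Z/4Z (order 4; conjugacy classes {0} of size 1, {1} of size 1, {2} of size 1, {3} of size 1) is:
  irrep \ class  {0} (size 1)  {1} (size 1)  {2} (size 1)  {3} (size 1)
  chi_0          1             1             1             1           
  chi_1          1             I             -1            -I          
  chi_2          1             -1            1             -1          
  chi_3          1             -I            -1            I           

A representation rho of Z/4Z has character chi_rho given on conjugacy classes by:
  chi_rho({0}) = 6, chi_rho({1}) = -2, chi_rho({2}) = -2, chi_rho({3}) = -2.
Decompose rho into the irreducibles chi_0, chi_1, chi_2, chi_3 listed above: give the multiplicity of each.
Multiplicities: chi_0: 0, chi_1: 2, chi_2: 2, chi_3: 2.

Working: Use <chi_rho, chi> = (1/|G|) sum_C |C| * chi_rho(C) * conj(chi(C)) with |G| = 4 for each irreducible chi in the table:
  <chi_rho, chi_0> = (1/4)[1*(6)*conj(1) + 1*(-2)*conj(1) + 1*(-2)*conj(1) + 1*(-2)*conj(1)]
      = (1/4)[(6) + (-2) + (-2) + (-2)] = 0/4 = 0
  <chi_rho, chi_1> = (1/4)[1*(6)*conj(1) + 1*(-2)*conj(I) + 1*(-2)*conj(-1) + 1*(-2)*conj(-I)]
      = (1/4)[(6) + (2*I) + (2) + (-2*I)] = 8/4 = 2
  <chi_rho, chi_2> = (1/4)[1*(6)*conj(1) + 1*(-2)*conj(-1) + 1*(-2)*conj(1) + 1*(-2)*conj(-1)]
      = (1/4)[(6) + (2) + (-2) + (2)] = 8/4 = 2
  <chi_rho, chi_3> = (1/4)[1*(6)*conj(1) + 1*(-2)*conj(-I) + 1*(-2)*conj(-1) + 1*(-2)*conj(I)]
      = (1/4)[(6) + (-2*I) + (2) + (2*I)] = 8/4 = 2
(Exp terms are combined using exp(i*s)*conj(exp(i*t)) = exp(i*(s-t)), and sums of them are collapsed using the identity that for every m > 1 the m distinct m-th roots of unity sum to 0, e.g. 1 + exp(2*I*pi/3) + exp(-2*I*pi/3) = 0.)
Dimension check: dim(rho) = sum (mult * dim) = 0*1 + 2*1 + 2*1 + 2*1 = 6 = chi_rho(e) = 6.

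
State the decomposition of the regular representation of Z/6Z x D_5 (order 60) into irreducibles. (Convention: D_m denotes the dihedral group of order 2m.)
Each irreducible V_i of dimension d_i appears with multiplicity d_i, i.e. rho_reg = (direct sum over all irreducibles V_i) d_i V_i. The irreducible dimensions for Z/6Z x D_5 are 1, 1, 1, 1, 1, 1, 1, 1, 1, 1, 1, 1, 2, 2, 2, 2, 2, 2, 2, 2, 2, 2, 2, 2: 12 irreducibles of dimension 1, each with multiplicity 1; 12 irreducibles of dimension 2, each with multiplicity 2. Total dimension 12*1*1 + 12*2*2 = 60 = |G|.

Explanation: General theorem: in the regular representation of a finite group G, each irreducible appears with multiplicity equal to its dimension. Check: dim(rho_reg) = sum d_i^2 = 1 + 1 + 1 + 1 + 1 + 1 + 1 + 1 + 1 + 1 + 1 + 1 + 4 + 4 + 4 + 4 + 4 + 4 + 4 + 4 + 4 + 4 + 4 + 4 = 60 = |G|.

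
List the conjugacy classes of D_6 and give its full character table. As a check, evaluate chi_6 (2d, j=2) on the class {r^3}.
Conjugacy classes: {e} of size 1, {r^3} of size 1, {r^1, r^5} of size 2, {r^2, r^4} of size 2, {s, sr^2, ...} of size 3, {sr, sr^3, ...} of size 3.
Character table:
  irrep \ class              {e} (size 1)  {r^3} (size 1)  {r^1, r^5} (size 2)  {r^2, r^4} (size 2)  {s, sr^2, ...} (size 3)  {sr, sr^3, ...} (size 3)
  chi_1 (triv)               1             1               1                    1                    1                        1                       
  chi_2 (sign: r->1, s->-1)  1             1               1                    1                    -1                       -1                      
  chi_3 (r->-1, s->1)        1             -1              -1                   1                    1                        -1                      
  chi_4 (r->-1, s->-1)       1             -1              -1                   1                    -1                       1                       
  chi_5 (2d, j=1)            2             -2              1                    -1                   0                        0                       
  chi_6 (2d, j=2)            2             2               -1                   -1                   0                        0                       

Spot check: chi_6 (2d, j=2) on {r^3} = 2.

Why: D_6 has order 2*6 = 12 with 6 conjugacy classes, hence 6 irreducibles. Sum of squared dims 1 + 1 + 1 + 1 + 4 + 4 = 12 = |G|. Linear characters come from the abelianisation; the 2-dimensional irreps have character r^k -> 2*cos(2*pi*j*k/6), reflections -> 0.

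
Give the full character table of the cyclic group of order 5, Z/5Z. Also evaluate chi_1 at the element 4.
Character table of Z/5Z (irreps indexed chi_0,...,chi_4 with chi_k(m) = zeta_5^(k*m), zeta_5 = exp(2*pi*i/5)):
  irrep \ class  {0} (size 1)  {1} (size 1)    {2} (size 1)    {3} (size 1)    {4} (size 1)  
  chi_0          1             1               1               1               1             
  chi_1          1             exp(2*I*pi/5)   exp(4*I*pi/5)   exp(-4*I*pi/5)  exp(-2*I*pi/5)
  chi_2          1             exp(4*I*pi/5)   exp(-2*I*pi/5)  exp(2*I*pi/5)   exp(-4*I*pi/5)
  chi_3          1             exp(-4*I*pi/5)  exp(2*I*pi/5)   exp(-2*I*pi/5)  exp(4*I*pi/5) 
  chi_4          1             exp(-2*I*pi/5)  exp(-4*I*pi/5)  exp(4*I*pi/5)   exp(2*I*pi/5) 

Spot check: chi_1(4) = zeta_5^(1*4) = zeta_5^4 = exp(-2*I*pi/5).

Solution. Z/5Z is abelian, so all 5 irreducible complex representations are 1-dimensional. They are given by chi_k(m) = zeta_5^(k*m) for k = 0,...,4. Row orthogonality: sum_m chi_k(m) conj(chi_l(m)) = 5 * [k = l].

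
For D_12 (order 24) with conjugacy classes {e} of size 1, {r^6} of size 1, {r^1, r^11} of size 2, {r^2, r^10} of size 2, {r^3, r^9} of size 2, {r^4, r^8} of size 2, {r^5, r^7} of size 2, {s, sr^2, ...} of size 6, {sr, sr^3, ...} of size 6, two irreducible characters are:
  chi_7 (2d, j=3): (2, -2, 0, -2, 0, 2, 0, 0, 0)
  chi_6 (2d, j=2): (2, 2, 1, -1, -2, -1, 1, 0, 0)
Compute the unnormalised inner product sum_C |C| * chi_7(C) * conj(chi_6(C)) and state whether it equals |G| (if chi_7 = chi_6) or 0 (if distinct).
Sum = 0; so <chi_7, chi_6> = 0 (distinct irreducibles are orthogonal).

Solution. Compute term by term over conjugacy classes (|C| * chi_7(C) * conj(chi_6(C))):
  1*(2)*conj(2) + 1*(-2)*conj(2) + 2*(0)*conj(1) + 2*(-2)*conj(-1) + 2*(0)*conj(-2) + 2*(2)*conj(-1) + 2*(0)*conj(1) + 6*(0)*conj(0) + 6*(0)*conj(0)
  = (4) + (-4) + (0) + (4) + (0) + (-4) + (0) + (0) + (0)
  = 0.
Dividing by |G| = 24 gives 0/24 = 0, matching the row-orthogonality relation <chi_7, chi_6> = [chi_7 = chi_6].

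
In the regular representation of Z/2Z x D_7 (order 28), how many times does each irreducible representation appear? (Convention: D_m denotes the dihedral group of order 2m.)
Each irreducible V_i of dimension d_i appears with multiplicity d_i, i.e. rho_reg = (direct sum over all irreducibles V_i) d_i V_i. The irreducible dimensions for Z/2Z x D_7 are 1, 1, 1, 1, 2, 2, 2, 2, 2, 2: 4 irreducibles of dimension 1, each with multiplicity 1; 6 irreducibles of dimension 2, each with multiplicity 2. Total dimension 4*1*1 + 6*2*2 = 28 = |G|.

Reasoning: General theorem: in the regular representation of a finite group G, each irreducible appears with multiplicity equal to its dimension. Check: dim(rho_reg) = sum d_i^2 = 1 + 1 + 1 + 1 + 4 + 4 + 4 + 4 + 4 + 4 = 28 = |G|.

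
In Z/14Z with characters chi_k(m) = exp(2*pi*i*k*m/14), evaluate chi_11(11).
chi_11(11) = zeta_14^121 = exp(-5*I*pi/7)

Justification: chi_11(11) = zeta_14^(11*11) = zeta_14^121. Since zeta_14^14 = 1, this equals zeta_14^9 = exp(2*pi*i*9/14) = exp(-5*I*pi/7).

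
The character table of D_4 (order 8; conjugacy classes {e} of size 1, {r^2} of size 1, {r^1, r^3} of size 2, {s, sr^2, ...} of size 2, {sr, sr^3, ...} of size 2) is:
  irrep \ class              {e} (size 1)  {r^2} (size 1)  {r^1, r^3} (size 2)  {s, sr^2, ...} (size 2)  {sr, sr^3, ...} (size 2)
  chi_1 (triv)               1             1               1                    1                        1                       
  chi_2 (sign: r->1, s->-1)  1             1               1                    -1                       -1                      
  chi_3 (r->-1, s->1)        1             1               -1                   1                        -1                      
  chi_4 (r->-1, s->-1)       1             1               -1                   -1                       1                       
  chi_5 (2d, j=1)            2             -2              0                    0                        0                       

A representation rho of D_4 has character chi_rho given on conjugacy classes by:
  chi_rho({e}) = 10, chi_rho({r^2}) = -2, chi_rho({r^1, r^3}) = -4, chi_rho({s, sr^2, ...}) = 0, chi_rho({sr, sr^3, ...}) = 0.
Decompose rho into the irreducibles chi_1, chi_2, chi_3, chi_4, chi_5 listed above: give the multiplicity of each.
Multiplicities: chi_1: 0, chi_2: 0, chi_3: 2, chi_4: 2, chi_5: 3.

Solution. Use <chi_rho, chi> = (1/|G|) sum_C |C| * chi_rho(C) * conj(chi(C)) with |G| = 8 for each irreducible chi in the table:
  <chi_rho, chi_1> = (1/8)[1*(10)*conj(1) + 1*(-2)*conj(1) + 2*(-4)*conj(1) + 2*(0)*conj(1) + 2*(0)*conj(1)]
      = (1/8)[(10) + (-2) + (-8) + (0) + (0)] = 0/8 = 0
  <chi_rho, chi_2> = (1/8)[1*(10)*conj(1) + 1*(-2)*conj(1) + 2*(-4)*conj(1) + 2*(0)*conj(-1) + 2*(0)*conj(-1)]
      = (1/8)[(10) + (-2) + (-8) + (0) + (0)] = 0/8 = 0
  <chi_rho, chi_3> = (1/8)[1*(10)*conj(1) + 1*(-2)*conj(1) + 2*(-4)*conj(-1) + 2*(0)*conj(1) + 2*(0)*conj(-1)]
      = (1/8)[(10) + (-2) + (8) + (0) + (0)] = 16/8 = 2
  <chi_rho, chi_4> = (1/8)[1*(10)*conj(1) + 1*(-2)*conj(1) + 2*(-4)*conj(-1) + 2*(0)*conj(-1) + 2*(0)*conj(1)]
      = (1/8)[(10) + (-2) + (8) + (0) + (0)] = 16/8 = 2
  <chi_rho, chi_5> = (1/8)[1*(10)*conj(2) + 1*(-2)*conj(-2) + 2*(-4)*conj(0) + 2*(0)*conj(0) + 2*(0)*conj(0)]
      = (1/8)[(20) + (4) + (0) + (0) + (0)] = 24/8 = 3
Dimension check: dim(rho) = sum (mult * dim) = 0*1 + 0*1 + 2*1 + 2*1 + 3*2 = 10 = chi_rho(e) = 10.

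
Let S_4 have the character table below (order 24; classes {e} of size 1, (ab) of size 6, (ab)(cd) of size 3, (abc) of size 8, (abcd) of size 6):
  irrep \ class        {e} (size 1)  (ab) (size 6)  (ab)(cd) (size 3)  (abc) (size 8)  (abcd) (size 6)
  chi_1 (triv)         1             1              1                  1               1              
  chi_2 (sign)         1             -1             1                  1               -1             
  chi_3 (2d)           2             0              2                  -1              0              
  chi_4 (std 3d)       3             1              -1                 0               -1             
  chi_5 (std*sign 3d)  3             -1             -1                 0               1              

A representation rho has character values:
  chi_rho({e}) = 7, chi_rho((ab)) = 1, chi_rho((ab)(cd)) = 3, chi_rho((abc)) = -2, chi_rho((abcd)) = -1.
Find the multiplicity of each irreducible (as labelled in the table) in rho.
Multiplicities: chi_1: 0, chi_2: 0, chi_3: 2, chi_4: 1, chi_5: 0.

Use <chi_rho, chi> = (1/|G|) sum_C |C| * chi_rho(C) * conj(chi(C)) with |G| = 24 for each irreducible chi in the table:
  <chi_rho, chi_1> = (1/24)[1*(7)*conj(1) + 6*(1)*conj(1) + 3*(3)*conj(1) + 8*(-2)*conj(1) + 6*(-1)*conj(1)]
      = (1/24)[(7) + (6) + (9) + (-16) + (-6)] = 0/24 = 0
  <chi_rho, chi_2> = (1/24)[1*(7)*conj(1) + 6*(1)*conj(-1) + 3*(3)*conj(1) + 8*(-2)*conj(1) + 6*(-1)*conj(-1)]
      = (1/24)[(7) + (-6) + (9) + (-16) + (6)] = 0/24 = 0
  <chi_rho, chi_3> = (1/24)[1*(7)*conj(2) + 6*(1)*conj(0) + 3*(3)*conj(2) + 8*(-2)*conj(-1) + 6*(-1)*conj(0)]
      = (1/24)[(14) + (0) + (18) + (16) + (0)] = 48/24 = 2
  <chi_rho, chi_4> = (1/24)[1*(7)*conj(3) + 6*(1)*conj(1) + 3*(3)*conj(-1) + 8*(-2)*conj(0) + 6*(-1)*conj(-1)]
      = (1/24)[(21) + (6) + (-9) + (0) + (6)] = 24/24 = 1
  <chi_rho, chi_5> = (1/24)[1*(7)*conj(3) + 6*(1)*conj(-1) + 3*(3)*conj(-1) + 8*(-2)*conj(0) + 6*(-1)*conj(1)]
      = (1/24)[(21) + (-6) + (-9) + (0) + (-6)] = 0/24 = 0
Dimension check: dim(rho) = sum (mult * dim) = 0*1 + 0*1 + 2*2 + 1*3 + 0*3 = 7 = chi_rho(e) = 7.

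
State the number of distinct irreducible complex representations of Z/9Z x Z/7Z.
63

Why: The number of irreducible complex representations of a finite group equals its number of conjugacy classes. Z/9Z x Z/7Z is abelian of order 63, so every element is its own conjugacy class: 63 classes, so Z/9Z x Z/7Z (order 63) has exactly 63 irreducible complex representations.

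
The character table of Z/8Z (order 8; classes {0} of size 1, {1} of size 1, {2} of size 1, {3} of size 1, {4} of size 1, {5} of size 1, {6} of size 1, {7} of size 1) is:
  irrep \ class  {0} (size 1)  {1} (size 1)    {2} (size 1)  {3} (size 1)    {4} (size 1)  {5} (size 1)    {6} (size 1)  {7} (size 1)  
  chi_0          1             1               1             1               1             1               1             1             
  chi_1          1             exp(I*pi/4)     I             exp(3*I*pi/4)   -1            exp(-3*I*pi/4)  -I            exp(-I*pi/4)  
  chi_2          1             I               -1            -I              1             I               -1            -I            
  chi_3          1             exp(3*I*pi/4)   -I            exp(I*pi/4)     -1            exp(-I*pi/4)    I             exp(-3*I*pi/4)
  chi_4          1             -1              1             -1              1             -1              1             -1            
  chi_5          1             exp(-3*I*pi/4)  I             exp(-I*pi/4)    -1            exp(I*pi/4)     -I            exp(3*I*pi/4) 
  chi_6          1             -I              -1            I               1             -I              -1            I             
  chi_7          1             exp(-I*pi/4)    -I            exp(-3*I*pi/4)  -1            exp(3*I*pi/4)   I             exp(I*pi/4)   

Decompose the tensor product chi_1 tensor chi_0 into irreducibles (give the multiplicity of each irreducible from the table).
chi_1 tensor chi_0 = chi_1 (all other irreducibles have multiplicity 0).

Justification: The character of a tensor product is the pointwise product (chi_1 * chi_0)(C) = chi_1(C) * chi_0(C):
  {0}: (1)*(1), {1}: (exp(I*pi/4))*(1), {2}: (I)*(1), {3}: (exp(3*I*pi/4))*(1), {4}: (-1)*(1), {5}: (exp(-3*I*pi/4))*(1), {6}: (-I)*(1), {7}: (exp(-I*pi/4))*(1)
so (chi_1 * chi_0) takes values
  {0} -> 1, {1} -> exp(I*pi/4), {2} -> I, {3} -> exp(3*I*pi/4), {4} -> -1, {5} -> exp(-3*I*pi/4), {6} -> -I, {7} -> exp(-I*pi/4).
Now take the inner product of this character with each irreducible chi from the table, <chi_1*chi_0, chi> = (1/8) sum_C |C| (chi_1*chi_0)(C) conj(chi(C)):
  <chi_1*chi_0, chi_0> = (1/8)[1*(1)*conj(1) + 1*(exp(I*pi/4))*conj(1) + 1*(I)*conj(1) + 1*(exp(3*I*pi/4))*conj(1) + 1*(-1)*conj(1) + 1*(exp(-3*I*pi/4))*conj(1) + 1*(-I)*conj(1) + 1*(exp(-I*pi/4))*conj(1)]
      = (1/8)[(1) + (exp(I*pi/4)) + (I) + (exp(3*I*pi/4)) + (-1) + (exp(-3*I*pi/4)) + (-I) + (exp(-I*pi/4))] = 0/8 = 0
  <chi_1*chi_0, chi_1> = (1/8)[1*(1)*conj(1) + 1*(exp(I*pi/4))*conj(exp(I*pi/4)) + 1*(I)*conj(I) + 1*(exp(3*I*pi/4))*conj(exp(3*I*pi/4)) + 1*(-1)*conj(-1) + 1*(exp(-3*I*pi/4))*conj(exp(-3*I*pi/4)) + 1*(-I)*conj(-I) + 1*(exp(-I*pi/4))*conj(exp(-I*pi/4))]
      = (1/8)[(1) + (1) + (1) + (1) + (1) + (1) + (1) + (1)] = 8/8 = 1
  <chi_1*chi_0, chi_2> = (1/8)[1*(1)*conj(1) + 1*(exp(I*pi/4))*conj(I) + 1*(I)*conj(-1) + 1*(exp(3*I*pi/4))*conj(-I) + 1*(-1)*conj(1) + 1*(exp(-3*I*pi/4))*conj(I) + 1*(-I)*conj(-1) + 1*(exp(-I*pi/4))*conj(-I)]
      = (1/8)[(1) + (-exp(3*I*pi/4)) + (-I) + (exp(-3*I*pi/4)) + (-1) + (-exp(-I*pi/4)) + (I) + (exp(I*pi/4))] = 0/8 = 0
  <chi_1*chi_0, chi_3> = (1/8)[1*(1)*conj(1) + 1*(exp(I*pi/4))*conj(exp(3*I*pi/4)) + 1*(I)*conj(-I) + 1*(exp(3*I*pi/4))*conj(exp(I*pi/4)) + 1*(-1)*conj(-1) + 1*(exp(-3*I*pi/4))*conj(exp(-I*pi/4)) + 1*(-I)*conj(I) + 1*(exp(-I*pi/4))*conj(exp(-3*I*pi/4))]
      = (1/8)[(1) + (-I) + (-1) + (I) + (1) + (-I) + (-1) + (I)] = 0/8 = 0
  <chi_1*chi_0, chi_4> = (1/8)[1*(1)*conj(1) + 1*(exp(I*pi/4))*conj(-1) + 1*(I)*conj(1) + 1*(exp(3*I*pi/4))*conj(-1) + 1*(-1)*conj(1) + 1*(exp(-3*I*pi/4))*conj(-1) + 1*(-I)*conj(1) + 1*(exp(-I*pi/4))*conj(-1)]
      = (1/8)[(1) + (-exp(I*pi/4)) + (I) + (-exp(3*I*pi/4)) + (-1) + (-exp(-3*I*pi/4)) + (-I) + (-exp(-I*pi/4))] = 0/8 = 0
  <chi_1*chi_0, chi_5> = (1/8)[1*(1)*conj(1) + 1*(exp(I*pi/4))*conj(exp(-3*I*pi/4)) + 1*(I)*conj(I) + 1*(exp(3*I*pi/4))*conj(exp(-I*pi/4)) + 1*(-1)*conj(-1) + 1*(exp(-3*I*pi/4))*conj(exp(I*pi/4)) + 1*(-I)*conj(-I) + 1*(exp(-I*pi/4))*conj(exp(3*I*pi/4))]
      = (1/8)[(1) + (-1) + (1) + (-1) + (1) + (-1) + (1) + (-1)] = 0/8 = 0
  <chi_1*chi_0, chi_6> = (1/8)[1*(1)*conj(1) + 1*(exp(I*pi/4))*conj(-I) + 1*(I)*conj(-1) + 1*(exp(3*I*pi/4))*conj(I) + 1*(-1)*conj(1) + 1*(exp(-3*I*pi/4))*conj(-I) + 1*(-I)*conj(-1) + 1*(exp(-I*pi/4))*conj(I)]
      = (1/8)[(1) + (exp(3*I*pi/4)) + (-I) + (-exp(-3*I*pi/4)) + (-1) + (exp(-I*pi/4)) + (I) + (-exp(I*pi/4))] = 0/8 = 0
  <chi_1*chi_0, chi_7> = (1/8)[1*(1)*conj(1) + 1*(exp(I*pi/4))*conj(exp(-I*pi/4)) + 1*(I)*conj(-I) + 1*(exp(3*I*pi/4))*conj(exp(-3*I*pi/4)) + 1*(-1)*conj(-1) + 1*(exp(-3*I*pi/4))*conj(exp(3*I*pi/4)) + 1*(-I)*conj(I) + 1*(exp(-I*pi/4))*conj(exp(I*pi/4))]
      = (1/8)[(1) + (I) + (-1) + (-I) + (1) + (I) + (-1) + (-I)] = 0/8 = 0
(Exp terms are combined using exp(i*s)*conj(exp(i*t)) = exp(i*(s-t)), and sums of them are collapsed using the identity that for every m > 1 the m distinct m-th roots of unity sum to 0, e.g. 1 + exp(2*I*pi/3) + exp(-2*I*pi/3) = 0.)
Hence the multiplicities are chi_1: 1. Dimension check: dim(chi_1)*dim(chi_0) = 1*1 = 1 and sum (mult * dim) = 1*1 = 1.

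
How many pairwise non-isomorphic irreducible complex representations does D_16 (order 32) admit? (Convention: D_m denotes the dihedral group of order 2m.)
11

Proof sketch: The number of irreducible complex representations of a finite group equals its number of conjugacy classes. D_16 has 11 conjugacy classes (n/2 + 3 for n even), so D_16 (order 32) has exactly 11 irreducible complex representations.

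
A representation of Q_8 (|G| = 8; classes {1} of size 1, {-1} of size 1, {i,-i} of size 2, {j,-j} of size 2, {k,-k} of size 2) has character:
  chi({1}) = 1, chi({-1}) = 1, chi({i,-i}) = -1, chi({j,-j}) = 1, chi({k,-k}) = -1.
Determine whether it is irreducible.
Irreducible: <chi, chi> = 1.

Details: <chi, chi> = (1/|G|) sum_C |C| * |chi(C)|^2 = (1/8)[1*|1|^2 + 1*|1|^2 + 2*|-1|^2 + 2*|1|^2 + 2*|-1|^2]
  = (1/8)[(1) + (1) + (2) + (2) + (2)] = 8/8 = 1.
A character is irreducible iff <chi, chi> = 1, so this representation is irreducible.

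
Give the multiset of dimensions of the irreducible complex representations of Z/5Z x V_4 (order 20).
Dimensions: 1, 1, 1, 1, 1, 1, 1, 1, 1, 1, 1, 1, 1, 1, 1, 1, 1, 1, 1, 1

Why: There are 20 irreducibles (= number of conjugacy classes). Their dimensions d_i satisfy sum d_i^2 = |G| = 20: 1 + 1 + 1 + 1 + 1 + 1 + 1 + 1 + 1 + 1 + 1 + 1 + 1 + 1 + 1 + 1 + 1 + 1 + 1 + 1 = 20. (For the product with Z/5Z: each of the 5 1-dim characters of Z/5Z tensors with each irrep of V_4, giving 5 copies of each V_4-dimension.)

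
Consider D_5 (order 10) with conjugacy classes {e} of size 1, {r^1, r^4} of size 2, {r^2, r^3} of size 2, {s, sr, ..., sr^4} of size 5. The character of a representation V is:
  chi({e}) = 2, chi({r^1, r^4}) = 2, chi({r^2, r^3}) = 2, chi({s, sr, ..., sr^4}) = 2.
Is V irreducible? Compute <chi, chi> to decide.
Not irreducible (reducible): <chi, chi> = 4 > 1.

Explanation: <chi, chi> = (1/|G|) sum_C |C| * |chi(C)|^2 = (1/10)[1*|2|^2 + 2*|2|^2 + 2*|2|^2 + 5*|2|^2]
  = (1/10)[(4) + (8) + (8) + (20)] = 40/10 = 4.
A character is irreducible iff <chi, chi> = 1, so this representation is reducible.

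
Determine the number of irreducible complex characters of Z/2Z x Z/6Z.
12

Derivation: The number of irreducible complex representations of a finite group equals its number of conjugacy classes. Z/2Z x Z/6Z is abelian of order 12, so every element is its own conjugacy class: 12 classes, so Z/2Z x Z/6Z (order 12) has exactly 12 irreducible complex representations.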